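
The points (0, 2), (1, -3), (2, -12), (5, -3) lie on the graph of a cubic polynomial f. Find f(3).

Using the Lagrange interpolation formula with nodes 0, 1, 2, 5:
  L_0(n) = (n - 1)(n - 2)(n - 5) / -10
  L_1(n) = n(n - 2)(n - 5) / 4
  L_2(n) = n(n - 1)(n - 5) / -6
  L_3(n) = n(n - 1)(n - 2) / 60
Then f(n) = 2·L_0(n) - 3·L_1(n) - 12·L_2(n) - 3·L_3(n).
Expanding and collecting terms gives f(n) = n³ - 5n² - n + 2.
Evaluating at n = 3: f(3) = -19.

-19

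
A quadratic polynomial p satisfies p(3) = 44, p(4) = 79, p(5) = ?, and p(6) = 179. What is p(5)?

124

On equispaced nodes a degree-2 polynomial has vanishing third forward difference, so
  - p(3) + 3·p(4) - 3·p(5) + p(6) = 0.
Substituting the known values and solving for p(5):
  -3·p(5) = -372
  p(5) = 124.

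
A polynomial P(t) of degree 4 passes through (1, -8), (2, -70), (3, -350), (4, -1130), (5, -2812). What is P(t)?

Using the Lagrange interpolation formula with nodes 1, 2, 3, 4, 5:
  L_0(t) = (t - 2)(t - 3)(t - 4)(t - 5) / 24
  L_1(t) = (t - 1)(t - 3)(t - 4)(t - 5) / -6
  L_2(t) = (t - 1)(t - 2)(t - 4)(t - 5) / 4
  L_3(t) = (t - 1)(t - 2)(t - 3)(t - 5) / -6
  L_4(t) = (t - 1)(t - 2)(t - 3)(t - 4) / 24
Then P(t) = -8·L_0(t) - 70·L_1(t) - 350·L_2(t) - 1130·L_3(t) - 2812·L_4(t).
Expanding and collecting terms gives P(t) = -5t^4 + 3t^3 - 2t^2 - 2t - 2.
Check: P(5) = -2812. ✓

P(t) = -5t^4 + 3t^3 - 2t^2 - 2t - 2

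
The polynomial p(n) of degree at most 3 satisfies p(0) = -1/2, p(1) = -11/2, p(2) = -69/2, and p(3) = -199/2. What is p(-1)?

Forward differences of the values at n = 0, 1, 2, 3:
  p  : -1/2  -11/2  -69/2  -199/2
  Δ  : -5  -29  -65
  Δ^2: -24  -36
  Δ^3: -12
The third differences are constant, confirming degree 3.
Interpolating (Newton forward form) and evaluating at n = -1 gives p(-1) = -15/2.

-15/2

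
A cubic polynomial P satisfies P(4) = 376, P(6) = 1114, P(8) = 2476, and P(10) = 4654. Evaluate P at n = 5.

Write P(n) = an^3 + bn^2 + cn + d. Substituting each data point gives a linear system:
  64a + 16b + 4c + d = 376
  216a + 36b + 6c + d = 1114
  512a + 64b + 8c + d = 2476
  1000a + 100b + 10c + d = 4654
Solving the system yields a = 4, b = 6, c = 5, d = 4.
So P(n) = 4n^3 + 6n^2 + 5n + 4.
Then P(5) = 679.

679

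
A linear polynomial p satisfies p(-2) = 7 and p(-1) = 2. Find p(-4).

17

Write p(x) = ax + b. Substituting each data point gives a linear system:
  -2a + b = 7
  -a + b = 2
Solving the system yields a = -5, b = -3.
So p(x) = -5x - 3.
Then p(-4) = 17.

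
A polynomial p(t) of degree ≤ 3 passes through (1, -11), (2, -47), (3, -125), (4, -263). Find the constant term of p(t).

Write p(t) = at^3 + bt^2 + ct + d. Substituting each data point gives a linear system:
  a + b + c + d = -11
  8a + 4b + 2c + d = -47
  27a + 9b + 3c + d = -125
  64a + 16b + 4c + d = -263
Solving the system yields a = -3, b = -3, c = -6, d = 1.
So p(t) = -3t^3 - 3t^2 - 6t + 1.
The constant term is 1.

1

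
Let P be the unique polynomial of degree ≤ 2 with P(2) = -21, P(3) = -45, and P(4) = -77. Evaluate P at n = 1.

-5

Forward differences of the values at n = 2, 3, 4:
  P  : -21  -45  -77
  Δ  : -24  -32
  Δ^2: -8
The second differences are constant, confirming degree 2.
Interpolating (Newton forward form) and evaluating at n = 1 gives P(1) = -5.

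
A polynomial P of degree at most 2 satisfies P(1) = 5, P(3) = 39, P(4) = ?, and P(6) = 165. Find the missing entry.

71

The 3 known points determine the degree-2 polynomial uniquely.
Write P(n) = an^2 + bn + c. Substituting each data point gives a linear system:
  a + b + c = 5
  9a + 3b + c = 39
  36a + 6b + c = 165
Solving the system yields a = 5, b = -3, c = 3.
So P(n) = 5n² - 3n + 3.
Then P(4) = 71.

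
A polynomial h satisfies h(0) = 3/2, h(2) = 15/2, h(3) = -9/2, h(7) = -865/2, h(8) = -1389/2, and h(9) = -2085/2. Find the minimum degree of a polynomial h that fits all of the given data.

3

Divided differences on the nodes 0, 2, 3, 7, 8, 9:
  order 0: 3/2  15/2  -9/2  -865/2  -1389/2  -2085/2
  order 1: 3  -12  -107  -262  -348
  order 2: -5  -19  -31  -43
  order 3: -2  -2  -2
  order 4: 0  0
  order 5: 0
The order-3 divided differences are all -2 (nonzero) and every higher order vanishes, so the data lies on a polynomial of degree exactly 3.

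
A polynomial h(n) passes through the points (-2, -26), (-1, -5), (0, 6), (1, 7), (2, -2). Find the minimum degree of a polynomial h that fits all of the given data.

2

Forward differences of the values at n = -2, -1, 0, 1, 2:
  h  : -26  -5  6  7  -2
  Δ  : 21  11  1  -9
  Δ^2: -10  -10  -10
  Δ^3: 0  0
  Δ^4: 0
The second differences are constant (-10) and nonzero, while all higher differences vanish, so the minimal degree is 2.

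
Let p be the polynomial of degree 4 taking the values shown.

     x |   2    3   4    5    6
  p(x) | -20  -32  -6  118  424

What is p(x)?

Using the Lagrange interpolation formula with nodes 2, 3, 4, 5, 6:
  L_0(x) = (x - 3)(x - 4)(x - 5)(x - 6) / 24
  L_1(x) = (x - 2)(x - 4)(x - 5)(x - 6) / -6
  L_2(x) = (x - 2)(x - 3)(x - 5)(x - 6) / 4
  L_3(x) = (x - 2)(x - 3)(x - 4)(x - 6) / -6
  L_4(x) = (x - 2)(x - 3)(x - 4)(x - 5) / 24
Then p(x) = -20·L_0(x) - 32·L_1(x) - 6·L_2(x) + 118·L_3(x) + 424·L_4(x).
Expanding and collecting terms gives p(x) = x⁴ - 4x³ - x - 2.
Check: p(3) = -32. ✓

p(x) = x^4 - 4x^3 - x - 2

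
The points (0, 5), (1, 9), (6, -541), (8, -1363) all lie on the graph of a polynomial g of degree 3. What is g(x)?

Using the Lagrange interpolation formula with nodes 0, 1, 6, 8:
  L_0(x) = (x - 1)(x - 6)(x - 8) / -48
  L_1(x) = x(x - 6)(x - 8) / 35
  L_2(x) = x(x - 1)(x - 8) / -60
  L_3(x) = x(x - 1)(x - 6) / 112
Then g(x) = 5·L_0(x) + 9·L_1(x) - 541·L_2(x) - 1363·L_3(x).
Expanding and collecting terms gives g(x) = -3x³ + 2x² + 5x + 5.
Check: g(8) = -1363. ✓

g(x) = -3x^3 + 2x^2 + 5x + 5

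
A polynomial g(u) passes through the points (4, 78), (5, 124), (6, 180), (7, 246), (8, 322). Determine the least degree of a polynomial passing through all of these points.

2

Forward differences of the values at u = 4, 5, 6, 7, 8:
  g  : 78  124  180  246  322
  Δ  : 46  56  66  76
  Δ^2: 10  10  10
  Δ^3: 0  0
  Δ^4: 0
The second differences are constant (10) and nonzero, while all higher differences vanish, so the minimal degree is 2.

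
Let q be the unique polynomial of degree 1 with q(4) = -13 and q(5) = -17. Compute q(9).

-33

Write q(s) = as + b. Substituting each data point gives a linear system:
  4a + b = -13
  5a + b = -17
Solving the system yields a = -4, b = 3.
So q(s) = -4s + 3.
Then q(9) = -33.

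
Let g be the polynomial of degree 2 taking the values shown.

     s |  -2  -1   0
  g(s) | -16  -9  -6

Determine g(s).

g(s) = -2s^2 + s - 6

Write g(s) = as^2 + bs + c. Substituting each data point gives a linear system:
  4a - 2b + c = -16
  a - b + c = -9
  c = -6
Solving the system yields a = -2, b = 1, c = -6.
So g(s) = -2s² + s - 6.
Check: g(-1) = -9. ✓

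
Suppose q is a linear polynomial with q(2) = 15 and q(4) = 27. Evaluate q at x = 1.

9

Using the Lagrange interpolation formula with nodes 2, 4:
  L_0(x) = (x - 4) / -2
  L_1(x) = (x - 2) / 2
Then q(x) = 15·L_0(x) + 27·L_1(x).
Expanding and collecting terms gives q(x) = 6x + 3.
Evaluating at x = 1: q(1) = 9.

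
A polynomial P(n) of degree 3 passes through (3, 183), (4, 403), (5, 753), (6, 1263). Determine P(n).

Using the Lagrange interpolation formula with nodes 3, 4, 5, 6:
  L_0(n) = (n - 4)(n - 5)(n - 6) / -6
  L_1(n) = (n - 3)(n - 5)(n - 6) / 2
  L_2(n) = (n - 3)(n - 4)(n - 6) / -2
  L_3(n) = (n - 3)(n - 4)(n - 5) / 6
Then P(n) = 183·L_0(n) + 403·L_1(n) + 753·L_2(n) + 1263·L_3(n).
Expanding and collecting terms gives P(n) = 5n³ + 5n² + 3.
Check: P(3) = 183. ✓

P(n) = 5n^3 + 5n^2 + 3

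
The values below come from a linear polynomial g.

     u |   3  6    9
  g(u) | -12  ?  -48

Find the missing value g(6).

On equispaced nodes a degree-1 polynomial has vanishing second forward difference, so
  g(3) - 2·g(6) + g(9) = 0.
Substituting the known values and solving for g(6):
  -2·g(6) = 60
  g(6) = -30.

-30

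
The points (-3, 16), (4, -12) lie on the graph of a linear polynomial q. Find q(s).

q(s) = -4s + 4

Write q(s) = as + b. Substituting each data point gives a linear system:
  -3a + b = 16
  4a + b = -12
Solving the system yields a = -4, b = 4.
So q(s) = -4s + 4.
Check: q(-3) = 16. ✓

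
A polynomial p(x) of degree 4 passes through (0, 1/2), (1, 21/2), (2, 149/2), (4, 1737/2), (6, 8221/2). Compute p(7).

15009/2

Write p(x) = ax^4 + bx^3 + cx^2 + dx + e. Substituting each data point gives a linear system:
  e = 1/2
  a + b + c + d + e = 21/2
  16a + 8b + 4c + 2d + e = 149/2
  256a + 64b + 16c + 4d + e = 1737/2
  1296a + 216b + 36c + 6d + e = 8221/2
Solving the system yields a = 3, b = 0, c = 6, d = 1, e = 1/2.
So p(x) = 3x^4 + 6x^2 + x + 1/2.
Then p(7) = 15009/2.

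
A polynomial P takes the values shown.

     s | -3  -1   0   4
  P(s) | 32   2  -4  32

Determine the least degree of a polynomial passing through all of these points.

2

Divided differences on the nodes -3, -1, 0, 4:
  order 0: 32  2  -4  32
  order 1: -15  -6  9
  order 2: 3  3
  order 3: 0
The order-2 divided differences are all 3 (nonzero) and every higher order vanishes, so the data lies on a polynomial of degree exactly 2.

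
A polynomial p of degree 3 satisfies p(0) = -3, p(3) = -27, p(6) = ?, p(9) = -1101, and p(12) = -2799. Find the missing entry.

On equispaced nodes a degree-3 polynomial has vanishing fourth forward difference, so
  p(0) - 4·p(3) + 6·p(6) - 4·p(9) + p(12) = 0.
Substituting the known values and solving for p(6):
  6·p(6) = -1710
  p(6) = -285.

-285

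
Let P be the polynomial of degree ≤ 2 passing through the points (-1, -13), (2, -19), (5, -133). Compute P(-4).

-115

Forward differences of the values at s = -1, 2, 5:
  P  : -13  -19  -133
  Δ  : -6  -114
  Δ^2: -108
The second differences are constant, confirming degree 2.
Interpolating (Newton forward form) and evaluating at s = -4 gives P(-4) = -115.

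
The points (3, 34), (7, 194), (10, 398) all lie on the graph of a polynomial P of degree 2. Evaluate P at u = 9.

Using the Lagrange interpolation formula with nodes 3, 7, 10:
  L_0(u) = (u - 7)(u - 10) / 28
  L_1(u) = (u - 3)(u - 10) / -12
  L_2(u) = (u - 3)(u - 7) / 21
Then P(u) = 34·L_0(u) + 194·L_1(u) + 398·L_2(u).
Expanding and collecting terms gives P(u) = 4u^2 - 2.
Evaluating at u = 9: P(9) = 322.

322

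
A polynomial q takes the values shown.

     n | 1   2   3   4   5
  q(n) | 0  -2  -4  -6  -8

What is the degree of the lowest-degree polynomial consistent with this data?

Forward differences of the values at n = 1, 2, 3, 4, 5:
  q  : 0  -2  -4  -6  -8
  Δ  : -2  -2  -2  -2
  Δ^2: 0  0  0
  Δ^3: 0  0
  Δ^4: 0
The first differences are constant (-2) and nonzero, while all higher differences vanish, so the minimal degree is 1.

1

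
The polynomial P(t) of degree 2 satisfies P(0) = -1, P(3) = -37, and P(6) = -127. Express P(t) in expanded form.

Using the Lagrange interpolation formula with nodes 0, 3, 6:
  L_0(t) = (t - 3)(t - 6) / 18
  L_1(t) = t(t - 6) / -9
  L_2(t) = t(t - 3) / 18
Then P(t) = -1·L_0(t) - 37·L_1(t) - 127·L_2(t).
Expanding and collecting terms gives P(t) = -3t^2 - 3t - 1.
Check: P(6) = -127. ✓

P(t) = -3t^2 - 3t - 1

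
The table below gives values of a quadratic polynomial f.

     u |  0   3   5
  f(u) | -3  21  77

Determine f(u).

Using the Lagrange interpolation formula with nodes 0, 3, 5:
  L_0(u) = (u - 3)(u - 5) / 15
  L_1(u) = u(u - 5) / -6
  L_2(u) = u(u - 3) / 10
Then f(u) = -3·L_0(u) + 21·L_1(u) + 77·L_2(u).
Expanding and collecting terms gives f(u) = 4u^2 - 4u - 3.
Check: f(3) = 21. ✓

f(u) = 4u^2 - 4u - 3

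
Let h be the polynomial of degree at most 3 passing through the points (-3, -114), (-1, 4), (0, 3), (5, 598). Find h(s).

h(s) = 5s^3 - 6s + 3

Using the Lagrange interpolation formula with nodes -3, -1, 0, 5:
  L_0(s) = (s + 1)s(s - 5) / -48
  L_1(s) = (s + 3)s(s - 5) / 12
  L_2(s) = (s + 3)(s + 1)(s - 5) / -15
  L_3(s) = (s + 3)(s + 1)s / 240
Then h(s) = -114·L_0(s) + 4·L_1(s) + 3·L_2(s) + 598·L_3(s).
Expanding and collecting terms gives h(s) = 5s^3 - 6s + 3.
Check: h(5) = 598. ✓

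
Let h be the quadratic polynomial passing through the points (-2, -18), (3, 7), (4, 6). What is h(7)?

-9

Using the Lagrange interpolation formula with nodes -2, 3, 4:
  L_0(u) = (u - 3)(u - 4) / 30
  L_1(u) = (u + 2)(u - 4) / -5
  L_2(u) = (u + 2)(u - 3) / 6
Then h(u) = -18·L_0(u) + 7·L_1(u) + 6·L_2(u).
Expanding and collecting terms gives h(u) = -u^2 + 6u - 2.
Evaluating at u = 7: h(7) = -9.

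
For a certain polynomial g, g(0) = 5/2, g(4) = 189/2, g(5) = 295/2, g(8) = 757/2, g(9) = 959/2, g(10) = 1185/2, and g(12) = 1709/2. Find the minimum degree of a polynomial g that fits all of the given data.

Divided differences on the nodes 0, 4, 5, 8, 9, 10, 12:
  order 0: 5/2  189/2  295/2  757/2  959/2  1185/2  1709/2
  order 1: 23  53  77  101  113  131
  order 2: 6  6  6  6  6
  order 3: 0  0  0  0
  order 4: 0  0  0
  order 5: 0  0
  order 6: 0
The order-2 divided differences are all 6 (nonzero) and every higher order vanishes, so the data lies on a polynomial of degree exactly 2.

2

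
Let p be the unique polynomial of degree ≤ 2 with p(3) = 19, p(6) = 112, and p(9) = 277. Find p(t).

Write p(t) = at^2 + bt + c. Substituting each data point gives a linear system:
  9a + 3b + c = 19
  36a + 6b + c = 112
  81a + 9b + c = 277
Solving the system yields a = 4, b = -5, c = -2.
So p(t) = 4t^2 - 5t - 2.
Check: p(3) = 19. ✓

p(t) = 4t^2 - 5t - 2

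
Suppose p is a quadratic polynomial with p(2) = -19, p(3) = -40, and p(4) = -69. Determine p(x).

Using the Lagrange interpolation formula with nodes 2, 3, 4:
  L_0(x) = (x - 3)(x - 4) / 2
  L_1(x) = (x - 2)(x - 4) / -1
  L_2(x) = (x - 2)(x - 3) / 2
Then p(x) = -19·L_0(x) - 40·L_1(x) - 69·L_2(x).
Expanding and collecting terms gives p(x) = -4x^2 - x - 1.
Check: p(4) = -69. ✓

p(x) = -4x^2 - x - 1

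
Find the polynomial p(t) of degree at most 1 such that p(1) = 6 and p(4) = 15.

p(t) = 3t + 3

Using the Lagrange interpolation formula with nodes 1, 4:
  L_0(t) = (t - 4) / -3
  L_1(t) = (t - 1) / 3
Then p(t) = 6·L_0(t) + 15·L_1(t).
Expanding and collecting terms gives p(t) = 3t + 3.
Check: p(4) = 15. ✓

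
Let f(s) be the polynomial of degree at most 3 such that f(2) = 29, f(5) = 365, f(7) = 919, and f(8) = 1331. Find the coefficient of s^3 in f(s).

Write f(s) = as^3 + bs^2 + cs + d. Substituting each data point gives a linear system:
  8a + 4b + 2c + d = 29
  125a + 25b + 5c + d = 365
  343a + 49b + 7c + d = 919
  512a + 64b + 8c + d = 1331
Solving the system yields a = 2, b = 5, c = -1, d = -5.
So f(s) = 2s³ + 5s² - s - 5.
The leading coefficient is 2.

2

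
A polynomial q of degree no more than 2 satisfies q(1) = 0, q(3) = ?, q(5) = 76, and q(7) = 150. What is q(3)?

On equispaced nodes a degree-2 polynomial has vanishing third forward difference, so
  - q(1) + 3·q(3) - 3·q(5) + q(7) = 0.
Substituting the known values and solving for q(3):
  3·q(3) = 78
  q(3) = 26.

26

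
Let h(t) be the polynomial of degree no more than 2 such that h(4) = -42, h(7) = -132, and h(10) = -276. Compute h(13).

-474

Forward differences of the values at t = 4, 7, 10:
  h  : -42  -132  -276
  Δ  : -90  -144
  Δ^2: -54
The second differences are constant, confirming degree 2.
Interpolating (Newton forward form) and evaluating at t = 13 gives h(13) = -474.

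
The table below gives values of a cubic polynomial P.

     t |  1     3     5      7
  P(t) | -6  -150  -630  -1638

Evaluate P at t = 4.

-336

Using the Lagrange interpolation formula with nodes 1, 3, 5, 7:
  L_0(t) = (t - 3)(t - 5)(t - 7) / -48
  L_1(t) = (t - 1)(t - 5)(t - 7) / 16
  L_2(t) = (t - 1)(t - 3)(t - 7) / -16
  L_3(t) = (t - 1)(t - 3)(t - 5) / 48
Then P(t) = -6·L_0(t) - 150·L_1(t) - 630·L_2(t) - 1638·L_3(t).
Expanding and collecting terms gives P(t) = -4t³ - 6t² + 4t.
Evaluating at t = 4: P(4) = -336.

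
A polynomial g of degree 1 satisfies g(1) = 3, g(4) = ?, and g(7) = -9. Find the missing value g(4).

The 2 known points determine the degree-1 polynomial uniquely.
Write g(t) = at + b. Substituting each data point gives a linear system:
  a + b = 3
  7a + b = -9
Solving the system yields a = -2, b = 5.
So g(t) = -2t + 5.
Then g(4) = -3.

-3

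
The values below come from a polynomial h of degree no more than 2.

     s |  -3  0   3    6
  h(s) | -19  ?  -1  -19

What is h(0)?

On equispaced nodes a degree-2 polynomial has vanishing third forward difference, so
  - h(-3) + 3·h(0) - 3·h(3) + h(6) = 0.
Substituting the known values and solving for h(0):
  3·h(0) = -3
  h(0) = -1.

-1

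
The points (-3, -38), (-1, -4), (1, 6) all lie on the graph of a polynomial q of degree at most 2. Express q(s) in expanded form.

Write q(s) = as^2 + bs + c. Substituting each data point gives a linear system:
  9a - 3b + c = -38
  a - b + c = -4
  a + b + c = 6
Solving the system yields a = -3, b = 5, c = 4.
So q(s) = -3s² + 5s + 4.
Check: q(-1) = -4. ✓

q(s) = -3s^2 + 5s + 4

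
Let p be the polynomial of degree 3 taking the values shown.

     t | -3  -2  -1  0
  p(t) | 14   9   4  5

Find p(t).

p(t) = t^3 + 6t^2 + 6t + 5

Using the Lagrange interpolation formula with nodes -3, -2, -1, 0:
  L_0(t) = (t + 2)(t + 1)t / -6
  L_1(t) = (t + 3)(t + 1)t / 2
  L_2(t) = (t + 3)(t + 2)t / -2
  L_3(t) = (t + 3)(t + 2)(t + 1) / 6
Then p(t) = 14·L_0(t) + 9·L_1(t) + 4·L_2(t) + 5·L_3(t).
Expanding and collecting terms gives p(t) = t^3 + 6t^2 + 6t + 5.
Check: p(-3) = 14. ✓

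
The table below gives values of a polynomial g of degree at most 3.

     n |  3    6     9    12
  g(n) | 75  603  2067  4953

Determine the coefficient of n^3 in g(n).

3

Write g(n) = an^3 + bn^2 + cn + d. Substituting each data point gives a linear system:
  27a + 9b + 3c + d = 75
  216a + 36b + 6c + d = 603
  729a + 81b + 9c + d = 2067
  1728a + 144b + 12c + d = 4953
Solving the system yields a = 3, b = -2, c = 5, d = -3.
So g(n) = 3n³ - 2n² + 5n - 3.
The leading coefficient is 3.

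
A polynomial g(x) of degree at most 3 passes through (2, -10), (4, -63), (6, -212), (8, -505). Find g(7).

Write g(x) = ax^3 + bx^2 + cx + d. Substituting each data point gives a linear system:
  8a + 4b + 2c + d = -10
  64a + 16b + 4c + d = -63
  216a + 36b + 6c + d = -212
  512a + 64b + 8c + d = -505
Solving the system yields a = -1, b = 0, c = 3/2, d = -5.
So g(x) = -x³ + (3/2)x - 5.
Then g(7) = -675/2.

-675/2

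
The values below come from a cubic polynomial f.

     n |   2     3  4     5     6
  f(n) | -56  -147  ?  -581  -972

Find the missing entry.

-314

The 4 known points determine the degree-3 polynomial uniquely.
Write f(n) = an^3 + bn^2 + cn + d. Substituting each data point gives a linear system:
  8a + 4b + 2c + d = -56
  27a + 9b + 3c + d = -147
  125a + 25b + 5c + d = -581
  216a + 36b + 6c + d = -972
Solving the system yields a = -4, b = -2, c = -5, d = -6.
So f(n) = -4n^3 - 2n^2 - 5n - 6.
Then f(4) = -314.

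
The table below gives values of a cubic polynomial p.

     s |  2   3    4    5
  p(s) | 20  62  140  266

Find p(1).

2

Write p(s) = as^3 + bs^2 + cs + d. Substituting each data point gives a linear system:
  8a + 4b + 2c + d = 20
  27a + 9b + 3c + d = 62
  64a + 16b + 4c + d = 140
  125a + 25b + 5c + d = 266
Solving the system yields a = 2, b = 0, c = 4, d = -4.
So p(s) = 2s³ + 4s - 4.
Then p(1) = 2.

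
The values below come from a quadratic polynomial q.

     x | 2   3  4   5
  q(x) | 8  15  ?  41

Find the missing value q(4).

26

The 3 known points determine the degree-2 polynomial uniquely.
Write q(x) = ax^2 + bx + c. Substituting each data point gives a linear system:
  4a + 2b + c = 8
  9a + 3b + c = 15
  25a + 5b + c = 41
Solving the system yields a = 2, b = -3, c = 6.
So q(x) = 2x^2 - 3x + 6.
Then q(4) = 26.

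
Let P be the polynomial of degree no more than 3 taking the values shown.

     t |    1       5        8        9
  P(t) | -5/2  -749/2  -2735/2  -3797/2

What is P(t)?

P(t) = -2t^3 - 6t^2 + 5t + 1/2

Write P(t) = at^3 + bt^2 + ct + d. Substituting each data point gives a linear system:
  a + b + c + d = -5/2
  125a + 25b + 5c + d = -749/2
  512a + 64b + 8c + d = -2735/2
  729a + 81b + 9c + d = -3797/2
Solving the system yields a = -2, b = -6, c = 5, d = 1/2.
So P(t) = -2t^3 - 6t^2 + 5t + 1/2.
Check: P(8) = -2735/2. ✓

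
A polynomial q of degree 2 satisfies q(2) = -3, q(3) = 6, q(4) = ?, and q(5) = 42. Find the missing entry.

21

On equispaced nodes a degree-2 polynomial has vanishing third forward difference, so
  - q(2) + 3·q(3) - 3·q(4) + q(5) = 0.
Substituting the known values and solving for q(4):
  -3·q(4) = -63
  q(4) = 21.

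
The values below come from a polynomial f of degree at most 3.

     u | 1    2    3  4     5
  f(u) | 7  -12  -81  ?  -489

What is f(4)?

-230

On equispaced nodes a degree-3 polynomial has vanishing fourth forward difference, so
  f(1) - 4·f(2) + 6·f(3) - 4·f(4) + f(5) = 0.
Substituting the known values and solving for f(4):
  -4·f(4) = 920
  f(4) = -230.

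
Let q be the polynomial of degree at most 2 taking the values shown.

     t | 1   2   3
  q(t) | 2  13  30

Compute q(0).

-3

Forward differences of the values at t = 1, 2, 3:
  q  : 2  13  30
  Δ  : 11  17
  Δ^2: 6
The second differences are constant, confirming degree 2.
Interpolating (Newton forward form) and evaluating at t = 0 gives q(0) = -3.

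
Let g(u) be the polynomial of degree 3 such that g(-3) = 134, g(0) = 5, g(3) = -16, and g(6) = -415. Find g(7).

-716

Forward differences of the values at u = -3, 0, 3, 6:
  g  : 134  5  -16  -415
  Δ  : -129  -21  -399
  Δ^2: 108  -378
  Δ^3: -486
The third differences are constant, confirming degree 3.
Interpolating (Newton forward form) and evaluating at u = 7 gives g(7) = -716.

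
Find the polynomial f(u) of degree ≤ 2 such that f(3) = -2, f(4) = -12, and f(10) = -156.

Write f(u) = au^2 + bu + c. Substituting each data point gives a linear system:
  9a + 3b + c = -2
  16a + 4b + c = -12
  100a + 10b + c = -156
Solving the system yields a = -2, b = 4, c = 4.
So f(u) = -2u^2 + 4u + 4.
Check: f(10) = -156. ✓

f(u) = -2u^2 + 4u + 4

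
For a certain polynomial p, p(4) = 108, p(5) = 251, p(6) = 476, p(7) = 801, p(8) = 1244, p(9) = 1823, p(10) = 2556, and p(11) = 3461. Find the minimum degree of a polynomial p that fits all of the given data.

3

Forward differences of the values at n = 4, 5, 6, 7, 8, 9, 10, 11:
  p  : 108  251  476  801  1244  1823  2556  3461
  Δ  : 143  225  325  443  579  733  905
  Δ^2: 82  100  118  136  154  172
  Δ^3: 18  18  18  18  18
  Δ^4: 0  0  0  0
  Δ^5: 0  0  0
  Δ^6: 0  0
  Δ^7: 0
The third differences are constant (18) and nonzero, while all higher differences vanish, so the minimal degree is 3.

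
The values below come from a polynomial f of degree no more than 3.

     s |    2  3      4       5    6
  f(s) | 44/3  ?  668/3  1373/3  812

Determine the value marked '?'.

83

On equispaced nodes a degree-3 polynomial has vanishing fourth forward difference, so
  f(2) - 4·f(3) + 6·f(4) - 4·f(5) + f(6) = 0.
Substituting the known values and solving for f(3):
  -4·f(3) = -332
  f(3) = 83.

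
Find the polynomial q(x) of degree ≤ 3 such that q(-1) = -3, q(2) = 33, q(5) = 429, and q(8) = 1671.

Write q(x) = ax^3 + bx^2 + cx + d. Substituting each data point gives a linear system:
  -a + b - c + d = -3
  8a + 4b + 2c + d = 33
  125a + 25b + 5c + d = 429
  512a + 64b + 8c + d = 1671
Solving the system yields a = 3, b = 2, c = 1, d = -1.
So q(x) = 3x^3 + 2x^2 + x - 1.
Check: q(2) = 33. ✓

q(x) = 3x^3 + 2x^2 + x - 1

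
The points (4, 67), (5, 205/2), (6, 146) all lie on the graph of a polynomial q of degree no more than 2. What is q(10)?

400

Forward differences of the values at x = 4, 5, 6:
  q  : 67  205/2  146
  Δ  : 71/2  87/2
  Δ^2: 8
The second differences are constant, confirming degree 2.
Interpolating (Newton forward form) and evaluating at x = 10 gives q(10) = 400.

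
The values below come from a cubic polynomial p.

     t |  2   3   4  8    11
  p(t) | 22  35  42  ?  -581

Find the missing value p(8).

The 4 known points determine the degree-3 polynomial uniquely.
Write p(t) = at^3 + bt^2 + ct + d. Substituting each data point gives a linear system:
  8a + 4b + 2c + d = 22
  27a + 9b + 3c + d = 35
  64a + 16b + 4c + d = 42
  1331a + 121b + 11c + d = -581
Solving the system yields a = -1, b = 6, c = 2, d = 2.
So p(t) = -t^3 + 6t^2 + 2t + 2.
Then p(8) = -110.

-110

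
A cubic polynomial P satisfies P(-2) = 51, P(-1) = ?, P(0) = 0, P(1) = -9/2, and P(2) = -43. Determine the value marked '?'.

On equispaced nodes a degree-3 polynomial has vanishing fourth forward difference, so
  P(-2) - 4·P(-1) + 6·P(0) - 4·P(1) + P(2) = 0.
Substituting the known values and solving for P(-1):
  -4·P(-1) = -26
  P(-1) = 13/2.

13/2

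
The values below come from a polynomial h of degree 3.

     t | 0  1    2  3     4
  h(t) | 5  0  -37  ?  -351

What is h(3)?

The 4 known points determine the degree-3 polynomial uniquely.
Write h(t) = at^3 + bt^2 + ct + d. Substituting each data point gives a linear system:
  d = 5
  a + b + c + d = 0
  8a + 4b + 2c + d = -37
  64a + 16b + 4c + d = -351
Solving the system yields a = -6, b = 2, c = -1, d = 5.
So h(t) = -6t^3 + 2t^2 - t + 5.
Then h(3) = -142.

-142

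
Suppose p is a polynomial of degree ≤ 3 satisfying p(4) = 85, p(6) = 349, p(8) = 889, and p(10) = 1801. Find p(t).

Write p(t) = at^3 + bt^2 + ct + d. Substituting each data point gives a linear system:
  64a + 16b + 4c + d = 85
  216a + 36b + 6c + d = 349
  512a + 64b + 8c + d = 889
  1000a + 100b + 10c + d = 1801
Solving the system yields a = 2, b = -3/2, c = -5, d = 1.
So p(t) = 2t^3 - (3/2)t^2 - 5t + 1.
Check: p(6) = 349. ✓

p(t) = 2t^3 - (3/2)t^2 - 5t + 1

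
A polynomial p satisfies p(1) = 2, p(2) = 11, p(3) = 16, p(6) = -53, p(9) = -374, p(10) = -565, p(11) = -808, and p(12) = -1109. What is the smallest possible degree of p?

Divided differences on the nodes 1, 2, 3, 6, 9, 10, 11, 12:
  order 0: 2  11  16  -53  -374  -565  -808  -1109
  order 1: 9  5  -23  -107  -191  -243  -301
  order 2: -2  -7  -14  -21  -26  -29
  order 3: -1  -1  -1  -1  -1
  order 4: 0  0  0  0
  order 5: 0  0  0
  order 6: 0  0
  order 7: 0
The order-3 divided differences are all -1 (nonzero) and every higher order vanishes, so the data lies on a polynomial of degree exactly 3.

3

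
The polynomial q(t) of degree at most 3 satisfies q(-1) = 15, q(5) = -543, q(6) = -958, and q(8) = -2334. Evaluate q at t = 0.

2

Using the Lagrange interpolation formula with nodes -1, 5, 6, 8:
  L_0(t) = (t - 5)(t - 6)(t - 8) / -378
  L_1(t) = (t + 1)(t - 6)(t - 8) / 18
  L_2(t) = (t + 1)(t - 5)(t - 8) / -14
  L_3(t) = (t + 1)(t - 5)(t - 6) / 54
Then q(t) = 15·L_0(t) - 543·L_1(t) - 958·L_2(t) - 2334·L_3(t).
Expanding and collecting terms gives q(t) = -5t^3 + 4t^2 - 4t + 2.
Evaluating at t = 0: q(0) = 2.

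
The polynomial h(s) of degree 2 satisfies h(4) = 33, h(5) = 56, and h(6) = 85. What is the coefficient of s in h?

-4

Write h(s) = as^2 + bs + c. Substituting each data point gives a linear system:
  16a + 4b + c = 33
  25a + 5b + c = 56
  36a + 6b + c = 85
Solving the system yields a = 3, b = -4, c = 1.
So h(s) = 3s^2 - 4s + 1.
The coefficient of s is -4.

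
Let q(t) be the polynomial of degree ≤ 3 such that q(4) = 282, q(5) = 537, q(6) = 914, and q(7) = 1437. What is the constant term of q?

Write q(t) = at^3 + bt^2 + ct + d. Substituting each data point gives a linear system:
  64a + 16b + 4c + d = 282
  125a + 25b + 5c + d = 537
  216a + 36b + 6c + d = 914
  343a + 49b + 7c + d = 1437
Solving the system yields a = 4, b = 1, c = 2, d = 2.
So q(t) = 4t^3 + t^2 + 2t + 2.
The constant term is 2.

2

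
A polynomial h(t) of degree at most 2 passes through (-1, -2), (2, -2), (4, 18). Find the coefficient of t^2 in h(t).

2

Write h(t) = at^2 + bt + c. Substituting each data point gives a linear system:
  a - b + c = -2
  4a + 2b + c = -2
  16a + 4b + c = 18
Solving the system yields a = 2, b = -2, c = -6.
So h(t) = 2t^2 - 2t - 6.
The leading coefficient is 2.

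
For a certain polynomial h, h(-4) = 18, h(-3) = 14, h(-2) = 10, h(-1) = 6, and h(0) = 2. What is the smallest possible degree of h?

Divided differences on the nodes -4, -3, -2, -1, 0:
  order 0: 18  14  10  6  2
  order 1: -4  -4  -4  -4
  order 2: 0  0  0
  order 3: 0  0
  order 4: 0
The order-1 divided differences are all -4 (nonzero) and every higher order vanishes, so the data lies on a polynomial of degree exactly 1.

1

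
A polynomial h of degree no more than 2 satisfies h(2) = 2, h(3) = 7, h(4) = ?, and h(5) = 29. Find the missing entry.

The 3 known points determine the degree-2 polynomial uniquely.
Write h(n) = an^2 + bn + c. Substituting each data point gives a linear system:
  4a + 2b + c = 2
  9a + 3b + c = 7
  25a + 5b + c = 29
Solving the system yields a = 2, b = -5, c = 4.
So h(n) = 2n^2 - 5n + 4.
Then h(4) = 16.

16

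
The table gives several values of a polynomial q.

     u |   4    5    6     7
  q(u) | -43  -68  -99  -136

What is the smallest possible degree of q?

2

Forward differences of the values at u = 4, 5, 6, 7:
  q  : -43  -68  -99  -136
  Δ  : -25  -31  -37
  Δ^2: -6  -6
  Δ^3: 0
The second differences are constant (-6) and nonzero, while all higher differences vanish, so the minimal degree is 2.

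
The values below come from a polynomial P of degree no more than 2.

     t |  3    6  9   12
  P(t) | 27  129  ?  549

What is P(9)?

The 3 known points determine the degree-2 polynomial uniquely.
Write P(t) = at^2 + bt + c. Substituting each data point gives a linear system:
  9a + 3b + c = 27
  36a + 6b + c = 129
  144a + 12b + c = 549
Solving the system yields a = 4, b = -2, c = -3.
So P(t) = 4t^2 - 2t - 3.
Then P(9) = 303.

303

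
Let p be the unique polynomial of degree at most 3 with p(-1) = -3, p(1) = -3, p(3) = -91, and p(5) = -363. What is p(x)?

p(x) = -2x^3 - 5x^2 + 2x + 2

Write p(x) = ax^3 + bx^2 + cx + d. Substituting each data point gives a linear system:
  -a + b - c + d = -3
  a + b + c + d = -3
  27a + 9b + 3c + d = -91
  125a + 25b + 5c + d = -363
Solving the system yields a = -2, b = -5, c = 2, d = 2.
So p(x) = -2x^3 - 5x^2 + 2x + 2.
Check: p(5) = -363. ✓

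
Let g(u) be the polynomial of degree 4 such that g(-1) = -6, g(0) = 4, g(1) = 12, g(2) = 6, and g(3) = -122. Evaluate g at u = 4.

Using the Lagrange interpolation formula with nodes -1, 0, 1, 2, 3:
  L_0(u) = u(u - 1)(u - 2)(u - 3) / 24
  L_1(u) = (u + 1)(u - 1)(u - 2)(u - 3) / -6
  L_2(u) = (u + 1)u(u - 2)(u - 3) / 4
  L_3(u) = (u + 1)u(u - 1)(u - 3) / -6
  L_4(u) = (u + 1)u(u - 1)(u - 2) / 24
Then g(u) = -6·L_0(u) + 4·L_1(u) + 12·L_2(u) + 6·L_3(u) - 122·L_4(u).
Expanding and collecting terms gives g(u) = -4u^4 + 6u^3 + 3u^2 + 3u + 4.
Evaluating at u = 4: g(4) = -576.

-576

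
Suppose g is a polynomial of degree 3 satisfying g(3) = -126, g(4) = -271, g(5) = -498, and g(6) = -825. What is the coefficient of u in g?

1

Write g(u) = au^3 + bu^2 + cu + d. Substituting each data point gives a linear system:
  27a + 9b + 3c + d = -126
  64a + 16b + 4c + d = -271
  125a + 25b + 5c + d = -498
  216a + 36b + 6c + d = -825
Solving the system yields a = -3, b = -5, c = 1, d = -3.
So g(u) = -3u³ - 5u² + u - 3.
The coefficient of u is 1.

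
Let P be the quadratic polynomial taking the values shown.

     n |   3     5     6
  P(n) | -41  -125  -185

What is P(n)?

Using the Lagrange interpolation formula with nodes 3, 5, 6:
  L_0(n) = (n - 5)(n - 6) / 6
  L_1(n) = (n - 3)(n - 6) / -2
  L_2(n) = (n - 3)(n - 5) / 3
Then P(n) = -41·L_0(n) - 125·L_1(n) - 185·L_2(n).
Expanding and collecting terms gives P(n) = -6n^2 + 6n - 5.
Check: P(3) = -41. ✓

P(n) = -6n^2 + 6n - 5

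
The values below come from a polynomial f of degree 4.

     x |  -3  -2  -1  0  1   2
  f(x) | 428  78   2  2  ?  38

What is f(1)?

On equispaced nodes a degree-4 polynomial has vanishing fifth forward difference, so
  - f(-3) + 5·f(-2) - 10·f(-1) + 10·f(0) - 5·f(1) + f(2) = 0.
Substituting the known values and solving for f(1):
  -5·f(1) = 0
  f(1) = 0.

0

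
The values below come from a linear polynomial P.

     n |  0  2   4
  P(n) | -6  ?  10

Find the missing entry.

2

On equispaced nodes a degree-1 polynomial has vanishing second forward difference, so
  P(0) - 2·P(2) + P(4) = 0.
Substituting the known values and solving for P(2):
  -2·P(2) = -4
  P(2) = 2.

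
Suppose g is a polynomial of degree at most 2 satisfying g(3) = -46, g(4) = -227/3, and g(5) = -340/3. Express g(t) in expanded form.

g(t) = -4t^2 - (5/3)t - 5

Write g(t) = at^2 + bt + c. Substituting each data point gives a linear system:
  9a + 3b + c = -46
  16a + 4b + c = -227/3
  25a + 5b + c = -340/3
Solving the system yields a = -4, b = -5/3, c = -5.
So g(t) = -4t² - (5/3)t - 5.
Check: g(3) = -46. ✓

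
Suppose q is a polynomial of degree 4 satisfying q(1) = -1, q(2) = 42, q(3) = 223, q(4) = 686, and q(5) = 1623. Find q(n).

q(n) = 2n^4 + 4n^3 - 5n^2 - 2

Write q(n) = an^4 + bn^3 + cn^2 + dn + e. Substituting each data point gives a linear system:
  a + b + c + d + e = -1
  16a + 8b + 4c + 2d + e = 42
  81a + 27b + 9c + 3d + e = 223
  256a + 64b + 16c + 4d + e = 686
  625a + 125b + 25c + 5d + e = 1623
Solving the system yields a = 2, b = 4, c = -5, d = 0, e = -2.
So q(n) = 2n^4 + 4n^3 - 5n^2 - 2.
Check: q(5) = 1623. ✓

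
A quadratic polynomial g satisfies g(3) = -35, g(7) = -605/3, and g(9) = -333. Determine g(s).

g(s) = -4s^2 - (5/3)s + 6

Using the Lagrange interpolation formula with nodes 3, 7, 9:
  L_0(s) = (s - 7)(s - 9) / 24
  L_1(s) = (s - 3)(s - 9) / -8
  L_2(s) = (s - 3)(s - 7) / 12
Then g(s) = -35·L_0(s) - 605/3·L_1(s) - 333·L_2(s).
Expanding and collecting terms gives g(s) = -4s² - (5/3)s + 6.
Check: g(3) = -35. ✓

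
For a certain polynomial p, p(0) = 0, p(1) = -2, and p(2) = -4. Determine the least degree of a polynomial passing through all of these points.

1

Forward differences of the values at u = 0, 1, 2:
  p  : 0  -2  -4
  Δ  : -2  -2
  Δ^2: 0
The first differences are constant (-2) and nonzero, while all higher differences vanish, so the minimal degree is 1.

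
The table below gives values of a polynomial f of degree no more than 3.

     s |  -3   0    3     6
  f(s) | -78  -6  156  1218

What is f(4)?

Using the Lagrange interpolation formula with nodes -3, 0, 3, 6:
  L_0(s) = s(s - 3)(s - 6) / -162
  L_1(s) = (s + 3)(s - 3)(s - 6) / 54
  L_2(s) = (s + 3)s(s - 6) / -54
  L_3(s) = (s + 3)s(s - 3) / 162
Then f(s) = -78·L_0(s) - 6·L_1(s) + 156·L_2(s) + 1218·L_3(s).
Expanding and collecting terms gives f(s) = 5s^3 + 5s^2 - 6s - 6.
Evaluating at s = 4: f(4) = 370.

370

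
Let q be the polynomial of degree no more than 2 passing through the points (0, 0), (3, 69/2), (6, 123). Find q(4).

58

Forward differences of the values at t = 0, 3, 6:
  q  : 0  69/2  123
  Δ  : 69/2  177/2
  Δ^2: 54
The second differences are constant, confirming degree 2.
Interpolating (Newton forward form) and evaluating at t = 4 gives q(4) = 58.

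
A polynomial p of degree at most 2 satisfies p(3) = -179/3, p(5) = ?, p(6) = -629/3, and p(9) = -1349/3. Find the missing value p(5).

-449/3

The 3 known points determine the degree-2 polynomial uniquely.
Write p(n) = an^2 + bn + c. Substituting each data point gives a linear system:
  9a + 3b + c = -179/3
  36a + 6b + c = -629/3
  81a + 9b + c = -1349/3
Solving the system yields a = -5, b = -5, c = 1/3.
So p(n) = -5n^2 - 5n + 1/3.
Then p(5) = -449/3.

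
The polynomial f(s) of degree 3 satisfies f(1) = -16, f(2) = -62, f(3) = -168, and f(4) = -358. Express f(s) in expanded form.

Write f(s) = as^3 + bs^2 + cs + d. Substituting each data point gives a linear system:
  a + b + c + d = -16
  8a + 4b + 2c + d = -62
  27a + 9b + 3c + d = -168
  64a + 16b + 4c + d = -358
Solving the system yields a = -4, b = -6, c = 0, d = -6.
So f(s) = -4s^3 - 6s^2 - 6.
Check: f(3) = -168. ✓

f(s) = -4s^3 - 6s^2 - 6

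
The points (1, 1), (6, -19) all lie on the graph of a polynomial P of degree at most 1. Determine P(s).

Using the Lagrange interpolation formula with nodes 1, 6:
  L_0(s) = (s - 6) / -5
  L_1(s) = (s - 1) / 5
Then P(s) = 1·L_0(s) - 19·L_1(s).
Expanding and collecting terms gives P(s) = -4s + 5.
Check: P(6) = -19. ✓

P(s) = -4s + 5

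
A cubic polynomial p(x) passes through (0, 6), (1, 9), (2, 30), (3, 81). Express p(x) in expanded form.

Using the Lagrange interpolation formula with nodes 0, 1, 2, 3:
  L_0(x) = (x - 1)(x - 2)(x - 3) / -6
  L_1(x) = x(x - 2)(x - 3) / 2
  L_2(x) = x(x - 1)(x - 3) / -2
  L_3(x) = x(x - 1)(x - 2) / 6
Then p(x) = 6·L_0(x) + 9·L_1(x) + 30·L_2(x) + 81·L_3(x).
Expanding and collecting terms gives p(x) = 2x³ + 3x² - 2x + 6.
Check: p(2) = 30. ✓

p(x) = 2x^3 + 3x^2 - 2x + 6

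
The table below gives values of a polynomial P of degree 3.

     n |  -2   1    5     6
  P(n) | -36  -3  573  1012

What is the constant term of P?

-2

Write P(n) = an^3 + bn^2 + cn + d. Substituting each data point gives a linear system:
  -8a + 4b - 2c + d = -36
  a + b + c + d = -3
  125a + 25b + 5c + d = 573
  216a + 36b + 6c + d = 1012
Solving the system yields a = 5, b = -1, c = -5, d = -2.
So P(n) = 5n³ - n² - 5n - 2.
The constant term is -2.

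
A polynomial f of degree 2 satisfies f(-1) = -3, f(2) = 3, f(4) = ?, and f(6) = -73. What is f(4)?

The 3 known points determine the degree-2 polynomial uniquely.
Write f(u) = au^2 + bu + c. Substituting each data point gives a linear system:
  a - b + c = -3
  4a + 2b + c = 3
  36a + 6b + c = -73
Solving the system yields a = -3, b = 5, c = 5.
So f(u) = -3u^2 + 5u + 5.
Then f(4) = -23.

-23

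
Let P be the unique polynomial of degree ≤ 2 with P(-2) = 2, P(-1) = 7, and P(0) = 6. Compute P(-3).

Write P(x) = ax^2 + bx + c. Substituting each data point gives a linear system:
  4a - 2b + c = 2
  a - b + c = 7
  c = 6
Solving the system yields a = -3, b = -4, c = 6.
So P(x) = -3x^2 - 4x + 6.
Then P(-3) = -9.

-9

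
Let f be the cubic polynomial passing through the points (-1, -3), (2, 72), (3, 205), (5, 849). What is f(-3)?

Write f(n) = an^3 + bn^2 + cn + d. Substituting each data point gives a linear system:
  -a + b - c + d = -3
  8a + 4b + 2c + d = 72
  27a + 9b + 3c + d = 205
  125a + 25b + 5c + d = 849
Solving the system yields a = 6, b = 3, c = 4, d = 4.
So f(n) = 6n^3 + 3n^2 + 4n + 4.
Then f(-3) = -143.

-143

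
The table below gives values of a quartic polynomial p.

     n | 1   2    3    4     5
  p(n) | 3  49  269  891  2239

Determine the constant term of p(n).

Write p(n) = an^4 + bn^3 + cn^2 + dn + e. Substituting each data point gives a linear system:
  a + b + c + d + e = 3
  16a + 8b + 4c + 2d + e = 49
  81a + 27b + 9c + 3d + e = 269
  256a + 64b + 16c + 4d + e = 891
  625a + 125b + 25c + 5d + e = 2239
Solving the system yields a = 4, b = -2, c = -1, d = 3, e = -1.
So p(n) = 4n^4 - 2n^3 - n^2 + 3n - 1.
The constant term is -1.

-1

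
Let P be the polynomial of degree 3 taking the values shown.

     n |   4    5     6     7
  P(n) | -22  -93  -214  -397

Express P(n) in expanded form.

P(n) = -2n^3 + 5n^2 + 6n + 2

Write P(n) = an^3 + bn^2 + cn + d. Substituting each data point gives a linear system:
  64a + 16b + 4c + d = -22
  125a + 25b + 5c + d = -93
  216a + 36b + 6c + d = -214
  343a + 49b + 7c + d = -397
Solving the system yields a = -2, b = 5, c = 6, d = 2.
So P(n) = -2n^3 + 5n^2 + 6n + 2.
Check: P(4) = -22. ✓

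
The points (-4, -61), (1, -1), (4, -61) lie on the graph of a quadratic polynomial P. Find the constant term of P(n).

Write P(n) = an^2 + bn + c. Substituting each data point gives a linear system:
  16a - 4b + c = -61
  a + b + c = -1
  16a + 4b + c = -61
Solving the system yields a = -4, b = 0, c = 3.
So P(n) = -4n² + 3.
The constant term is 3.

3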